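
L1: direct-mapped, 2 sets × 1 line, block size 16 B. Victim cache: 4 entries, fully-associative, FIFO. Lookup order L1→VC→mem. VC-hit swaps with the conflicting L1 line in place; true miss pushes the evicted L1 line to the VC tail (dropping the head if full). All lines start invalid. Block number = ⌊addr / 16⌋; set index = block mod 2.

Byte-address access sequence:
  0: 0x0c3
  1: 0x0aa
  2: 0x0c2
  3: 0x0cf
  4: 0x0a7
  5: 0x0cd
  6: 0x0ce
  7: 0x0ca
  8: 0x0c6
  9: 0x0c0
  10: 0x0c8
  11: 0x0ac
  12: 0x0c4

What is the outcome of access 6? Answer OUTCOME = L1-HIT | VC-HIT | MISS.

  [0] addr=0xc3 blk=12 s=0: MISS | VC []
  [1] addr=0xaa blk=10 s=0: MISS | VC [12]
  [2] addr=0xc2 blk=12 s=0: VC-HIT | VC [10]
  [3] addr=0xcf blk=12 s=0: L1-HIT | VC [10]
  [4] addr=0xa7 blk=10 s=0: VC-HIT | VC [12]
  [5] addr=0xcd blk=12 s=0: VC-HIT | VC [10]
  [6] addr=0xce blk=12 s=0: L1-HIT | VC [10]
  [7] addr=0xca blk=12 s=0: L1-HIT | VC [10]
  [8] addr=0xc6 blk=12 s=0: L1-HIT | VC [10]
  [9] addr=0xc0 blk=12 s=0: L1-HIT | VC [10]
  [10] addr=0xc8 blk=12 s=0: L1-HIT | VC [10]
  [11] addr=0xac blk=10 s=0: VC-HIT | VC [12]
  [12] addr=0xc4 blk=12 s=0: VC-HIT | VC [10]

OUTCOME = L1-HIT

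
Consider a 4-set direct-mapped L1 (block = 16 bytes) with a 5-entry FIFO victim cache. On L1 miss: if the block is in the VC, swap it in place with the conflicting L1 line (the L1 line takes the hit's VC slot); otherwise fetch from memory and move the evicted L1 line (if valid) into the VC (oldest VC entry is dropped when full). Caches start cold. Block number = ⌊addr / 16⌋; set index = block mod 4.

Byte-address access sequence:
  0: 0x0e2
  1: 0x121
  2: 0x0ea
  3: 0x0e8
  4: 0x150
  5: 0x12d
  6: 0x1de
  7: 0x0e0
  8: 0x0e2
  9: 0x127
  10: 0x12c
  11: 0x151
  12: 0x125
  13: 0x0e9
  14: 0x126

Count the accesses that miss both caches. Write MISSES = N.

MISSES = 4

  [0] addr=0xe2 blk=14 s=2: MISS | VC []
  [1] addr=0x121 blk=18 s=2: MISS | VC [14]
  [2] addr=0xea blk=14 s=2: VC-HIT | VC [18]
  [3] addr=0xe8 blk=14 s=2: L1-HIT | VC [18]
  [4] addr=0x150 blk=21 s=1: MISS | VC [18]
  [5] addr=0x12d blk=18 s=2: VC-HIT | VC [14]
  [6] addr=0x1de blk=29 s=1: MISS | VC [14, 21]
  [7] addr=0xe0 blk=14 s=2: VC-HIT | VC [18, 21]
  [8] addr=0xe2 blk=14 s=2: L1-HIT | VC [18, 21]
  [9] addr=0x127 blk=18 s=2: VC-HIT | VC [14, 21]
  [10] addr=0x12c blk=18 s=2: L1-HIT | VC [14, 21]
  [11] addr=0x151 blk=21 s=1: VC-HIT | VC [14, 29]
  [12] addr=0x125 blk=18 s=2: L1-HIT | VC [14, 29]
  [13] addr=0xe9 blk=14 s=2: VC-HIT | VC [18, 29]
  [14] addr=0x126 blk=18 s=2: VC-HIT | VC [14, 29]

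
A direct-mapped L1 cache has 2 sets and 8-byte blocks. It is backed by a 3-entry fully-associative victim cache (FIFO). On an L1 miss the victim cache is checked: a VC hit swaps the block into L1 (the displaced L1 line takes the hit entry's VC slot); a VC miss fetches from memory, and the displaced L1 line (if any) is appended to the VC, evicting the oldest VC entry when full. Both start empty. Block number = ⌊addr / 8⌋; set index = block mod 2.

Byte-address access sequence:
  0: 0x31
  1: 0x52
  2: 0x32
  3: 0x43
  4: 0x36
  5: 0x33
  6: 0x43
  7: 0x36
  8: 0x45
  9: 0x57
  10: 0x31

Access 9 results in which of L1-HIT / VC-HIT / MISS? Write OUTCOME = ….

0: 0x31 (blk 6, set 0) → MISS  vc=[]
1: 0x52 (blk 10, set 0) → MISS  vc=[6]
2: 0x32 (blk 6, set 0) → VC-HIT  vc=[10]
3: 0x43 (blk 8, set 0) → MISS  vc=[10, 6]
4: 0x36 (blk 6, set 0) → VC-HIT  vc=[10, 8]
5: 0x33 (blk 6, set 0) → L1-HIT  vc=[10, 8]
6: 0x43 (blk 8, set 0) → VC-HIT  vc=[10, 6]
7: 0x36 (blk 6, set 0) → VC-HIT  vc=[10, 8]
8: 0x45 (blk 8, set 0) → VC-HIT  vc=[10, 6]
9: 0x57 (blk 10, set 0) → VC-HIT  vc=[8, 6]
10: 0x31 (blk 6, set 0) → VC-HIT  vc=[8, 10]

OUTCOME = VC-HIT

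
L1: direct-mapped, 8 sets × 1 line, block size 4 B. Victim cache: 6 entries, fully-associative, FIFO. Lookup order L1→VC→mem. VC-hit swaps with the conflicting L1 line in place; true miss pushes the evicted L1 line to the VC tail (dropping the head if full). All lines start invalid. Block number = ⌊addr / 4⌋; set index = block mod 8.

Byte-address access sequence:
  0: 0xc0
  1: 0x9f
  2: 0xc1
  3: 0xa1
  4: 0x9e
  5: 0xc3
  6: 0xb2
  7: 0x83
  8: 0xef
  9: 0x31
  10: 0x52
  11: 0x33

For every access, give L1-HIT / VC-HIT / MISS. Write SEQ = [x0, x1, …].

#0 0xc0→b48/s0 MISS; vc=[]
#1 0x9f→b39/s7 MISS; vc=[]
#2 0xc1→b48/s0 L1-HIT; vc=[]
#3 0xa1→b40/s0 MISS; vc=[48]
#4 0x9e→b39/s7 L1-HIT; vc=[48]
#5 0xc3→b48/s0 VC-HIT; vc=[40]
#6 0xb2→b44/s4 MISS; vc=[40]
#7 0x83→b32/s0 MISS; vc=[40,48]
#8 0xef→b59/s3 MISS; vc=[40,48]
#9 0x31→b12/s4 MISS; vc=[40,48,44]
#10 0x52→b20/s4 MISS; vc=[40,48,44,12]
#11 0x33→b12/s4 VC-HIT; vc=[40,48,44,20]

SEQ = [MISS, MISS, L1-HIT, MISS, L1-HIT, VC-HIT, MISS, MISS, MISS, MISS, MISS, VC-HIT]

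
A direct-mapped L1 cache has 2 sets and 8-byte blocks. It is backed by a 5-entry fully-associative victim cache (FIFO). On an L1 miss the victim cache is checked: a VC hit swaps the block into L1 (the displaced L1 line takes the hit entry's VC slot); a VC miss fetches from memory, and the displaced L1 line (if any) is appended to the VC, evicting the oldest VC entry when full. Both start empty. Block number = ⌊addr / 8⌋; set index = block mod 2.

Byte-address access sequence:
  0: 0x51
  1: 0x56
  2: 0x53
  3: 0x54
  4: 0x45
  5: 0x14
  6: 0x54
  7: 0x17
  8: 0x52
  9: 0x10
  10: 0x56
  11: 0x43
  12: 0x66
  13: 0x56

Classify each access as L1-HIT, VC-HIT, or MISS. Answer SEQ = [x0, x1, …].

  [0] addr=0x51 blk=10 s=0: MISS | VC []
  [1] addr=0x56 blk=10 s=0: L1-HIT | VC []
  [2] addr=0x53 blk=10 s=0: L1-HIT | VC []
  [3] addr=0x54 blk=10 s=0: L1-HIT | VC []
  [4] addr=0x45 blk=8 s=0: MISS | VC [10]
  [5] addr=0x14 blk=2 s=0: MISS | VC [10, 8]
  [6] addr=0x54 blk=10 s=0: VC-HIT | VC [2, 8]
  [7] addr=0x17 blk=2 s=0: VC-HIT | VC [10, 8]
  [8] addr=0x52 blk=10 s=0: VC-HIT | VC [2, 8]
  [9] addr=0x10 blk=2 s=0: VC-HIT | VC [10, 8]
  [10] addr=0x56 blk=10 s=0: VC-HIT | VC [2, 8]
  [11] addr=0x43 blk=8 s=0: VC-HIT | VC [2, 10]
  [12] addr=0x66 blk=12 s=0: MISS | VC [2, 10, 8]
  [13] addr=0x56 blk=10 s=0: VC-HIT | VC [2, 12, 8]

SEQ = [MISS, L1-HIT, L1-HIT, L1-HIT, MISS, MISS, VC-HIT, VC-HIT, VC-HIT, VC-HIT, VC-HIT, VC-HIT, MISS, VC-HIT]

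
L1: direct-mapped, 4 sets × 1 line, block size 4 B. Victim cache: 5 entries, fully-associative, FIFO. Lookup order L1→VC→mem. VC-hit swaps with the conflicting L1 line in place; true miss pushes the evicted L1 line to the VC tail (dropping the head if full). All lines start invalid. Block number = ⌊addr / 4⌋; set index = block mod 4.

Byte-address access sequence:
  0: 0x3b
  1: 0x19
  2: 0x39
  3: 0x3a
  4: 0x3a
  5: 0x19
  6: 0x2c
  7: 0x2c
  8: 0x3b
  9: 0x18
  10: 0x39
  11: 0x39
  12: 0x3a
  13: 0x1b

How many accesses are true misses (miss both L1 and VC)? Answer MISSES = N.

0: 0x3b (blk 14, set 2) → MISS  vc=[]
1: 0x19 (blk 6, set 2) → MISS  vc=[14]
2: 0x39 (blk 14, set 2) → VC-HIT  vc=[6]
3: 0x3a (blk 14, set 2) → L1-HIT  vc=[6]
4: 0x3a (blk 14, set 2) → L1-HIT  vc=[6]
5: 0x19 (blk 6, set 2) → VC-HIT  vc=[14]
6: 0x2c (blk 11, set 3) → MISS  vc=[14]
7: 0x2c (blk 11, set 3) → L1-HIT  vc=[14]
8: 0x3b (blk 14, set 2) → VC-HIT  vc=[6]
9: 0x18 (blk 6, set 2) → VC-HIT  vc=[14]
10: 0x39 (blk 14, set 2) → VC-HIT  vc=[6]
11: 0x39 (blk 14, set 2) → L1-HIT  vc=[6]
12: 0x3a (blk 14, set 2) → L1-HIT  vc=[6]
13: 0x1b (blk 6, set 2) → VC-HIT  vc=[14]

MISSES = 3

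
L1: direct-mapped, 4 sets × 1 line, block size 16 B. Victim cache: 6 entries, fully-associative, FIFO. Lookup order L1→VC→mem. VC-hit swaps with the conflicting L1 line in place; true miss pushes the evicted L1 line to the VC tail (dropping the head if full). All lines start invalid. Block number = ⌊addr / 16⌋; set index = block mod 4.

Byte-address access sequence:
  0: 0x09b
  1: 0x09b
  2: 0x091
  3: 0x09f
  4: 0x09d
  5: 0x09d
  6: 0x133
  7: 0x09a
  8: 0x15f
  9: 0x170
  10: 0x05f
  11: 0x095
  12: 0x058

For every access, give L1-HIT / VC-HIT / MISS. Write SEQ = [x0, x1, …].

#0 0x9b→b9/s1 MISS; vc=[]
#1 0x9b→b9/s1 L1-HIT; vc=[]
#2 0x91→b9/s1 L1-HIT; vc=[]
#3 0x9f→b9/s1 L1-HIT; vc=[]
#4 0x9d→b9/s1 L1-HIT; vc=[]
#5 0x9d→b9/s1 L1-HIT; vc=[]
#6 0x133→b19/s3 MISS; vc=[]
#7 0x9a→b9/s1 L1-HIT; vc=[]
#8 0x15f→b21/s1 MISS; vc=[9]
#9 0x170→b23/s3 MISS; vc=[9,19]
#10 0x5f→b5/s1 MISS; vc=[9,19,21]
#11 0x95→b9/s1 VC-HIT; vc=[5,19,21]
#12 0x58→b5/s1 VC-HIT; vc=[9,19,21]

SEQ = [MISS, L1-HIT, L1-HIT, L1-HIT, L1-HIT, L1-HIT, MISS, L1-HIT, MISS, MISS, MISS, VC-HIT, VC-HIT]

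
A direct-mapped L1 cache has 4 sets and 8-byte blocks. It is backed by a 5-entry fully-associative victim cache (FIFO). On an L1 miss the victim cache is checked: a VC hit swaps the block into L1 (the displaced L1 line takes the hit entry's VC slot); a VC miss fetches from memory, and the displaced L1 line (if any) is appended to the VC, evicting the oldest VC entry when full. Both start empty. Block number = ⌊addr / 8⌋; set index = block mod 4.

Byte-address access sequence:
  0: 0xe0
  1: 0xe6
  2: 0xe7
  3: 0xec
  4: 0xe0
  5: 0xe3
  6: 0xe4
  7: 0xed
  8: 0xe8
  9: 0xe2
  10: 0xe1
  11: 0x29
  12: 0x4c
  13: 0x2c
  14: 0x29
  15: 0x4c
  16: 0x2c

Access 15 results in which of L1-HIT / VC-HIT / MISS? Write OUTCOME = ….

0: 0xe0 (blk 28, set 0) → MISS  vc=[]
1: 0xe6 (blk 28, set 0) → L1-HIT  vc=[]
2: 0xe7 (blk 28, set 0) → L1-HIT  vc=[]
3: 0xec (blk 29, set 1) → MISS  vc=[]
4: 0xe0 (blk 28, set 0) → L1-HIT  vc=[]
5: 0xe3 (blk 28, set 0) → L1-HIT  vc=[]
6: 0xe4 (blk 28, set 0) → L1-HIT  vc=[]
7: 0xed (blk 29, set 1) → L1-HIT  vc=[]
8: 0xe8 (blk 29, set 1) → L1-HIT  vc=[]
9: 0xe2 (blk 28, set 0) → L1-HIT  vc=[]
10: 0xe1 (blk 28, set 0) → L1-HIT  vc=[]
11: 0x29 (blk 5, set 1) → MISS  vc=[29]
12: 0x4c (blk 9, set 1) → MISS  vc=[29, 5]
13: 0x2c (blk 5, set 1) → VC-HIT  vc=[29, 9]
14: 0x29 (blk 5, set 1) → L1-HIT  vc=[29, 9]
15: 0x4c (blk 9, set 1) → VC-HIT  vc=[29, 5]
16: 0x2c (blk 5, set 1) → VC-HIT  vc=[29, 9]

OUTCOME = VC-HIT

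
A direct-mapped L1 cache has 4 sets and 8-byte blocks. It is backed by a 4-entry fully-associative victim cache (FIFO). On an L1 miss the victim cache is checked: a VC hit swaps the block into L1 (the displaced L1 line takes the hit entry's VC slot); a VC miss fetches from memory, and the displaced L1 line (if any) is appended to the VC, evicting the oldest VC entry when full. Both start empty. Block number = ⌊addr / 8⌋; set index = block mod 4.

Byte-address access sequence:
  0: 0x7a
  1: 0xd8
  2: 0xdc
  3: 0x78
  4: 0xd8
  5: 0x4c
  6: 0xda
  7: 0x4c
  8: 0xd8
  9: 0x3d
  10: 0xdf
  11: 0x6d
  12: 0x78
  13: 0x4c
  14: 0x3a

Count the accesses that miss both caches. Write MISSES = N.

  [0] addr=0x7a blk=15 s=3: MISS | VC []
  [1] addr=0xd8 blk=27 s=3: MISS | VC [15]
  [2] addr=0xdc blk=27 s=3: L1-HIT | VC [15]
  [3] addr=0x78 blk=15 s=3: VC-HIT | VC [27]
  [4] addr=0xd8 blk=27 s=3: VC-HIT | VC [15]
  [5] addr=0x4c blk=9 s=1: MISS | VC [15]
  [6] addr=0xda blk=27 s=3: L1-HIT | VC [15]
  [7] addr=0x4c blk=9 s=1: L1-HIT | VC [15]
  [8] addr=0xd8 blk=27 s=3: L1-HIT | VC [15]
  [9] addr=0x3d blk=7 s=3: MISS | VC [15, 27]
  [10] addr=0xdf blk=27 s=3: VC-HIT | VC [15, 7]
  [11] addr=0x6d blk=13 s=1: MISS | VC [15, 7, 9]
  [12] addr=0x78 blk=15 s=3: VC-HIT | VC [27, 7, 9]
  [13] addr=0x4c blk=9 s=1: VC-HIT | VC [27, 7, 13]
  [14] addr=0x3a blk=7 s=3: VC-HIT | VC [27, 15, 13]

MISSES = 5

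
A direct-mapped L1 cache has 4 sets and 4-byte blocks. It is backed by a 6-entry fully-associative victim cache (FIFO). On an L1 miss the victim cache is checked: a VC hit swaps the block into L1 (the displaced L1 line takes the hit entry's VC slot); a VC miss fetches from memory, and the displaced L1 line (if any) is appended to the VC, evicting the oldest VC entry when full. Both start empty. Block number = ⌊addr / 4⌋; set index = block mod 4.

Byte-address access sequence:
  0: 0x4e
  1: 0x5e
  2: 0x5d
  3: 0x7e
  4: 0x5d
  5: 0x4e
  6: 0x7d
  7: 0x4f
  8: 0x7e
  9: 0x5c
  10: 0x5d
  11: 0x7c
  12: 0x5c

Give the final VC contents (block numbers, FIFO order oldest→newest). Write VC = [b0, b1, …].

  [0] addr=0x4e blk=19 s=3: MISS | VC []
  [1] addr=0x5e blk=23 s=3: MISS | VC [19]
  [2] addr=0x5d blk=23 s=3: L1-HIT | VC [19]
  [3] addr=0x7e blk=31 s=3: MISS | VC [19, 23]
  [4] addr=0x5d blk=23 s=3: VC-HIT | VC [19, 31]
  [5] addr=0x4e blk=19 s=3: VC-HIT | VC [23, 31]
  [6] addr=0x7d blk=31 s=3: VC-HIT | VC [23, 19]
  [7] addr=0x4f blk=19 s=3: VC-HIT | VC [23, 31]
  [8] addr=0x7e blk=31 s=3: VC-HIT | VC [23, 19]
  [9] addr=0x5c blk=23 s=3: VC-HIT | VC [31, 19]
  [10] addr=0x5d blk=23 s=3: L1-HIT | VC [31, 19]
  [11] addr=0x7c blk=31 s=3: VC-HIT | VC [23, 19]
  [12] addr=0x5c blk=23 s=3: VC-HIT | VC [31, 19]

VC = [31, 19]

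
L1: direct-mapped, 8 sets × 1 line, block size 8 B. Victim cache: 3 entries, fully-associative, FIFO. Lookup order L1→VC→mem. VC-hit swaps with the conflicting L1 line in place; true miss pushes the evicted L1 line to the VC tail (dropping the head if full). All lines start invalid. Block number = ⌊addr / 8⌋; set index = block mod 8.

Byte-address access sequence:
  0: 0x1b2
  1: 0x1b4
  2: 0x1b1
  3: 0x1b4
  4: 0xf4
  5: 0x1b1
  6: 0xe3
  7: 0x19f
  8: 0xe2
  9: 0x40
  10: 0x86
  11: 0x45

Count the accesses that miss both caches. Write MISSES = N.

MISSES = 6

0: 0x1b2 (blk 54, set 6) → MISS  vc=[]
1: 0x1b4 (blk 54, set 6) → L1-HIT  vc=[]
2: 0x1b1 (blk 54, set 6) → L1-HIT  vc=[]
3: 0x1b4 (blk 54, set 6) → L1-HIT  vc=[]
4: 0xf4 (blk 30, set 6) → MISS  vc=[54]
5: 0x1b1 (blk 54, set 6) → VC-HIT  vc=[30]
6: 0xe3 (blk 28, set 4) → MISS  vc=[30]
7: 0x19f (blk 51, set 3) → MISS  vc=[30]
8: 0xe2 (blk 28, set 4) → L1-HIT  vc=[30]
9: 0x40 (blk 8, set 0) → MISS  vc=[30]
10: 0x86 (blk 16, set 0) → MISS  vc=[30, 8]
11: 0x45 (blk 8, set 0) → VC-HIT  vc=[30, 16]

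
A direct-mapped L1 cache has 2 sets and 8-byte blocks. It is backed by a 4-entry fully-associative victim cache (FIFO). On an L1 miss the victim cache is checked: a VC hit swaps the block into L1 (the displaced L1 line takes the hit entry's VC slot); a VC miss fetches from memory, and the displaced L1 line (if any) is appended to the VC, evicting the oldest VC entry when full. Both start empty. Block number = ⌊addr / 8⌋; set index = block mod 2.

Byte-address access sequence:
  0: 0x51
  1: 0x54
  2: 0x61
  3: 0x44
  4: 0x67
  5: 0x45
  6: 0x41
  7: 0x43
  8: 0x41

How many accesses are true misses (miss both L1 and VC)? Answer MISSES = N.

MISSES = 3

0: 0x51 (blk 10, set 0) → MISS  vc=[]
1: 0x54 (blk 10, set 0) → L1-HIT  vc=[]
2: 0x61 (blk 12, set 0) → MISS  vc=[10]
3: 0x44 (blk 8, set 0) → MISS  vc=[10, 12]
4: 0x67 (blk 12, set 0) → VC-HIT  vc=[10, 8]
5: 0x45 (blk 8, set 0) → VC-HIT  vc=[10, 12]
6: 0x41 (blk 8, set 0) → L1-HIT  vc=[10, 12]
7: 0x43 (blk 8, set 0) → L1-HIT  vc=[10, 12]
8: 0x41 (blk 8, set 0) → L1-HIT  vc=[10, 12]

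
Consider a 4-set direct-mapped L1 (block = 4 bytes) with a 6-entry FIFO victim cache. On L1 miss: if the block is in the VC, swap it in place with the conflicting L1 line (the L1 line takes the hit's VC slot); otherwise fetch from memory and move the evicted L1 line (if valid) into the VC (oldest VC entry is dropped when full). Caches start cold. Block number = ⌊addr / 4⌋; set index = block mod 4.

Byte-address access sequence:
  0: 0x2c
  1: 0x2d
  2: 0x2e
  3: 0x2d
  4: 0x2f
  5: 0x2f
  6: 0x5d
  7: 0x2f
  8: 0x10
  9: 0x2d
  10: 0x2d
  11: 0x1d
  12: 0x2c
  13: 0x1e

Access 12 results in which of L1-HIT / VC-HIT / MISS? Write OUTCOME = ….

0: 0x2c (blk 11, set 3) → MISS  vc=[]
1: 0x2d (blk 11, set 3) → L1-HIT  vc=[]
2: 0x2e (blk 11, set 3) → L1-HIT  vc=[]
3: 0x2d (blk 11, set 3) → L1-HIT  vc=[]
4: 0x2f (blk 11, set 3) → L1-HIT  vc=[]
5: 0x2f (blk 11, set 3) → L1-HIT  vc=[]
6: 0x5d (blk 23, set 3) → MISS  vc=[11]
7: 0x2f (blk 11, set 3) → VC-HIT  vc=[23]
8: 0x10 (blk 4, set 0) → MISS  vc=[23]
9: 0x2d (blk 11, set 3) → L1-HIT  vc=[23]
10: 0x2d (blk 11, set 3) → L1-HIT  vc=[23]
11: 0x1d (blk 7, set 3) → MISS  vc=[23, 11]
12: 0x2c (blk 11, set 3) → VC-HIT  vc=[23, 7]
13: 0x1e (blk 7, set 3) → VC-HIT  vc=[23, 11]

OUTCOME = VC-HIT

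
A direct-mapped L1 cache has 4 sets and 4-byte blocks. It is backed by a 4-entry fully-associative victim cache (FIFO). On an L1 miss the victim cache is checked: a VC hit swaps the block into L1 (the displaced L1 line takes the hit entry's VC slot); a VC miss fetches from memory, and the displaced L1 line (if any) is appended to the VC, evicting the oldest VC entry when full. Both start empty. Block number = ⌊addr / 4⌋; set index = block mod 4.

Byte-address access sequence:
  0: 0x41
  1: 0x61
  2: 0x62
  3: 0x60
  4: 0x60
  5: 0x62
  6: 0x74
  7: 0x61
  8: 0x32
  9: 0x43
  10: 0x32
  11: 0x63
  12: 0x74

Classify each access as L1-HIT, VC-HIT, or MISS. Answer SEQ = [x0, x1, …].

  [0] addr=0x41 blk=16 s=0: MISS | VC []
  [1] addr=0x61 blk=24 s=0: MISS | VC [16]
  [2] addr=0x62 blk=24 s=0: L1-HIT | VC [16]
  [3] addr=0x60 blk=24 s=0: L1-HIT | VC [16]
  [4] addr=0x60 blk=24 s=0: L1-HIT | VC [16]
  [5] addr=0x62 blk=24 s=0: L1-HIT | VC [16]
  [6] addr=0x74 blk=29 s=1: MISS | VC [16]
  [7] addr=0x61 blk=24 s=0: L1-HIT | VC [16]
  [8] addr=0x32 blk=12 s=0: MISS | VC [16, 24]
  [9] addr=0x43 blk=16 s=0: VC-HIT | VC [12, 24]
  [10] addr=0x32 blk=12 s=0: VC-HIT | VC [16, 24]
  [11] addr=0x63 blk=24 s=0: VC-HIT | VC [16, 12]
  [12] addr=0x74 blk=29 s=1: L1-HIT | VC [16, 12]

SEQ = [MISS, MISS, L1-HIT, L1-HIT, L1-HIT, L1-HIT, MISS, L1-HIT, MISS, VC-HIT, VC-HIT, VC-HIT, L1-HIT]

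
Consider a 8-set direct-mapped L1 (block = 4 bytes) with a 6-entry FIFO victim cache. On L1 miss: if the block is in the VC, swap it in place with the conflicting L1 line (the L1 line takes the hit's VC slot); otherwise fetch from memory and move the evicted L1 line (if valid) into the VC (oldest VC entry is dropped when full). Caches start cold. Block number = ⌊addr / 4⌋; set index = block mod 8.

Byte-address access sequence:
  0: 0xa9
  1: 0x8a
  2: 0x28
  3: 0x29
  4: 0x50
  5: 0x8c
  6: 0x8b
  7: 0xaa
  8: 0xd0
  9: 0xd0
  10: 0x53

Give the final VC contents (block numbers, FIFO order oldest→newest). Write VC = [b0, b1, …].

VC = [34, 10, 52]

  [0] addr=0xa9 blk=42 s=2: MISS | VC []
  [1] addr=0x8a blk=34 s=2: MISS | VC [42]
  [2] addr=0x28 blk=10 s=2: MISS | VC [42, 34]
  [3] addr=0x29 blk=10 s=2: L1-HIT | VC [42, 34]
  [4] addr=0x50 blk=20 s=4: MISS | VC [42, 34]
  [5] addr=0x8c blk=35 s=3: MISS | VC [42, 34]
  [6] addr=0x8b blk=34 s=2: VC-HIT | VC [42, 10]
  [7] addr=0xaa blk=42 s=2: VC-HIT | VC [34, 10]
  [8] addr=0xd0 blk=52 s=4: MISS | VC [34, 10, 20]
  [9] addr=0xd0 blk=52 s=4: L1-HIT | VC [34, 10, 20]
  [10] addr=0x53 blk=20 s=4: VC-HIT | VC [34, 10, 52]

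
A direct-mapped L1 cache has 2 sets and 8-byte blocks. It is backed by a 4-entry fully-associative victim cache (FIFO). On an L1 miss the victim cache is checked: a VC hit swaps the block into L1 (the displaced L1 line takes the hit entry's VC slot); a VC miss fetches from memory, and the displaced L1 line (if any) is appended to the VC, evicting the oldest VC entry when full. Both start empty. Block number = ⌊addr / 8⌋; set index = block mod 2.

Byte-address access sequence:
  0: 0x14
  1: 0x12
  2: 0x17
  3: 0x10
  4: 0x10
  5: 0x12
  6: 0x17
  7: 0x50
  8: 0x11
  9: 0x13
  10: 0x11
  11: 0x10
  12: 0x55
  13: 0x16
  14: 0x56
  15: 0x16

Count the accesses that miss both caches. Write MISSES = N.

0: 0x14 (blk 2, set 0) → MISS  vc=[]
1: 0x12 (blk 2, set 0) → L1-HIT  vc=[]
2: 0x17 (blk 2, set 0) → L1-HIT  vc=[]
3: 0x10 (blk 2, set 0) → L1-HIT  vc=[]
4: 0x10 (blk 2, set 0) → L1-HIT  vc=[]
5: 0x12 (blk 2, set 0) → L1-HIT  vc=[]
6: 0x17 (blk 2, set 0) → L1-HIT  vc=[]
7: 0x50 (blk 10, set 0) → MISS  vc=[2]
8: 0x11 (blk 2, set 0) → VC-HIT  vc=[10]
9: 0x13 (blk 2, set 0) → L1-HIT  vc=[10]
10: 0x11 (blk 2, set 0) → L1-HIT  vc=[10]
11: 0x10 (blk 2, set 0) → L1-HIT  vc=[10]
12: 0x55 (blk 10, set 0) → VC-HIT  vc=[2]
13: 0x16 (blk 2, set 0) → VC-HIT  vc=[10]
14: 0x56 (blk 10, set 0) → VC-HIT  vc=[2]
15: 0x16 (blk 2, set 0) → VC-HIT  vc=[10]

MISSES = 2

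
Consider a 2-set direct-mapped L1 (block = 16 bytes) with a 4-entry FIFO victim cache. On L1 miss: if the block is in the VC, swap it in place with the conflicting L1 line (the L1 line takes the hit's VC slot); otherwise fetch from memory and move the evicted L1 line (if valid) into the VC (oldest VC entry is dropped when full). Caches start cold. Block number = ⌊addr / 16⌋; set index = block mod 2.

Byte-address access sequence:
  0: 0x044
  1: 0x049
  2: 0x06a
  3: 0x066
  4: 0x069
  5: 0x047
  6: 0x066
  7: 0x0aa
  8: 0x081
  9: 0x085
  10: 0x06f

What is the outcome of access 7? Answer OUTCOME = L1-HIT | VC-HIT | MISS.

OUTCOME = MISS

  [0] addr=0x44 blk=4 s=0: MISS | VC []
  [1] addr=0x49 blk=4 s=0: L1-HIT | VC []
  [2] addr=0x6a blk=6 s=0: MISS | VC [4]
  [3] addr=0x66 blk=6 s=0: L1-HIT | VC [4]
  [4] addr=0x69 blk=6 s=0: L1-HIT | VC [4]
  [5] addr=0x47 blk=4 s=0: VC-HIT | VC [6]
  [6] addr=0x66 blk=6 s=0: VC-HIT | VC [4]
  [7] addr=0xaa blk=10 s=0: MISS | VC [4, 6]
  [8] addr=0x81 blk=8 s=0: MISS | VC [4, 6, 10]
  [9] addr=0x85 blk=8 s=0: L1-HIT | VC [4, 6, 10]
  [10] addr=0x6f blk=6 s=0: VC-HIT | VC [4, 8, 10]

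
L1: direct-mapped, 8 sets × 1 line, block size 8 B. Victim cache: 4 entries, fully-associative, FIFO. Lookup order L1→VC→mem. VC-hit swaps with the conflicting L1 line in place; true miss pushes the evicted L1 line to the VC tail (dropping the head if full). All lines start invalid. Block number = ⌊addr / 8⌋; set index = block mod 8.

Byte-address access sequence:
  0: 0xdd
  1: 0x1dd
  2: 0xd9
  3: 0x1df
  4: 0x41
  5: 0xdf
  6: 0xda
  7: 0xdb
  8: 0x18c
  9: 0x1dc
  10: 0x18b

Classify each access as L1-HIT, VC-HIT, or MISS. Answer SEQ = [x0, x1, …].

SEQ = [MISS, MISS, VC-HIT, VC-HIT, MISS, VC-HIT, L1-HIT, L1-HIT, MISS, VC-HIT, L1-HIT]

  [0] addr=0xdd blk=27 s=3: MISS | VC []
  [1] addr=0x1dd blk=59 s=3: MISS | VC [27]
  [2] addr=0xd9 blk=27 s=3: VC-HIT | VC [59]
  [3] addr=0x1df blk=59 s=3: VC-HIT | VC [27]
  [4] addr=0x41 blk=8 s=0: MISS | VC [27]
  [5] addr=0xdf blk=27 s=3: VC-HIT | VC [59]
  [6] addr=0xda blk=27 s=3: L1-HIT | VC [59]
  [7] addr=0xdb blk=27 s=3: L1-HIT | VC [59]
  [8] addr=0x18c blk=49 s=1: MISS | VC [59]
  [9] addr=0x1dc blk=59 s=3: VC-HIT | VC [27]
  [10] addr=0x18b blk=49 s=1: L1-HIT | VC [27]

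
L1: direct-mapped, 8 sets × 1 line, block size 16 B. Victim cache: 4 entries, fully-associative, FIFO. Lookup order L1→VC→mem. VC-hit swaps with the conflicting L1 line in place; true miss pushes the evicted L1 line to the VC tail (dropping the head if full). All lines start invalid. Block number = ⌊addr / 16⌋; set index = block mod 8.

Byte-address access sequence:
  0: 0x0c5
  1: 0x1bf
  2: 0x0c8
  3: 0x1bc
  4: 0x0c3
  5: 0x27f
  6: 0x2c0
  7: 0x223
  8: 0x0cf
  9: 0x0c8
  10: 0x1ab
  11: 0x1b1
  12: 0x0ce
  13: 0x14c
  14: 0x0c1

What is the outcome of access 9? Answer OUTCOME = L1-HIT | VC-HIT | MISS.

  [0] addr=0xc5 blk=12 s=4: MISS | VC []
  [1] addr=0x1bf blk=27 s=3: MISS | VC []
  [2] addr=0xc8 blk=12 s=4: L1-HIT | VC []
  [3] addr=0x1bc blk=27 s=3: L1-HIT | VC []
  [4] addr=0xc3 blk=12 s=4: L1-HIT | VC []
  [5] addr=0x27f blk=39 s=7: MISS | VC []
  [6] addr=0x2c0 blk=44 s=4: MISS | VC [12]
  [7] addr=0x223 blk=34 s=2: MISS | VC [12]
  [8] addr=0xcf blk=12 s=4: VC-HIT | VC [44]
  [9] addr=0xc8 blk=12 s=4: L1-HIT | VC [44]
  [10] addr=0x1ab blk=26 s=2: MISS | VC [44, 34]
  [11] addr=0x1b1 blk=27 s=3: L1-HIT | VC [44, 34]
  [12] addr=0xce blk=12 s=4: L1-HIT | VC [44, 34]
  [13] addr=0x14c blk=20 s=4: MISS | VC [44, 34, 12]
  [14] addr=0xc1 blk=12 s=4: VC-HIT | VC [44, 34, 20]

OUTCOME = L1-HIT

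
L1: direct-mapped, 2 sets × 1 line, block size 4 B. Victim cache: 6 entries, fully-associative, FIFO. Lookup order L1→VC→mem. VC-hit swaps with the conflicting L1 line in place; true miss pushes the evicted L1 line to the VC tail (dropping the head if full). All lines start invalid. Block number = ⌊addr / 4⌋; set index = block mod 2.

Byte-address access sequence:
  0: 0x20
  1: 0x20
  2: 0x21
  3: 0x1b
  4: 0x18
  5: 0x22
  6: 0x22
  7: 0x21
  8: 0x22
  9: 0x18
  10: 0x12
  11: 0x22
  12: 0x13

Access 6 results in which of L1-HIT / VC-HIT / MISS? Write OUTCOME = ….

OUTCOME = L1-HIT

  [0] addr=0x20 blk=8 s=0: MISS | VC []
  [1] addr=0x20 blk=8 s=0: L1-HIT | VC []
  [2] addr=0x21 blk=8 s=0: L1-HIT | VC []
  [3] addr=0x1b blk=6 s=0: MISS | VC [8]
  [4] addr=0x18 blk=6 s=0: L1-HIT | VC [8]
  [5] addr=0x22 blk=8 s=0: VC-HIT | VC [6]
  [6] addr=0x22 blk=8 s=0: L1-HIT | VC [6]
  [7] addr=0x21 blk=8 s=0: L1-HIT | VC [6]
  [8] addr=0x22 blk=8 s=0: L1-HIT | VC [6]
  [9] addr=0x18 blk=6 s=0: VC-HIT | VC [8]
  [10] addr=0x12 blk=4 s=0: MISS | VC [8, 6]
  [11] addr=0x22 blk=8 s=0: VC-HIT | VC [4, 6]
  [12] addr=0x13 blk=4 s=0: VC-HIT | VC [8, 6]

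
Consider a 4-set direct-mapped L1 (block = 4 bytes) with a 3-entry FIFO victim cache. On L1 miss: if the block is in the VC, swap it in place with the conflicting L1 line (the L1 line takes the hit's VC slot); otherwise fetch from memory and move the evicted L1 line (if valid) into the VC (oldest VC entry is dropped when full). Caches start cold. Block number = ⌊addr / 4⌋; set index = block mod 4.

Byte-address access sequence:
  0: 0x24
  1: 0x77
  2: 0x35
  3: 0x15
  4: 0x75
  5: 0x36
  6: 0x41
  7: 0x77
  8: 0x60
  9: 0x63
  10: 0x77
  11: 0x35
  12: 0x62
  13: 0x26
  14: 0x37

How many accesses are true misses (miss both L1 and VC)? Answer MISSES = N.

  [0] addr=0x24 blk=9 s=1: MISS | VC []
  [1] addr=0x77 blk=29 s=1: MISS | VC [9]
  [2] addr=0x35 blk=13 s=1: MISS | VC [9, 29]
  [3] addr=0x15 blk=5 s=1: MISS | VC [9, 29, 13]
  [4] addr=0x75 blk=29 s=1: VC-HIT | VC [9, 5, 13]
  [5] addr=0x36 blk=13 s=1: VC-HIT | VC [9, 5, 29]
  [6] addr=0x41 blk=16 s=0: MISS | VC [9, 5, 29]
  [7] addr=0x77 blk=29 s=1: VC-HIT | VC [9, 5, 13]
  [8] addr=0x60 blk=24 s=0: MISS | VC [5, 13, 16]
  [9] addr=0x63 blk=24 s=0: L1-HIT | VC [5, 13, 16]
  [10] addr=0x77 blk=29 s=1: L1-HIT | VC [5, 13, 16]
  [11] addr=0x35 blk=13 s=1: VC-HIT | VC [5, 29, 16]
  [12] addr=0x62 blk=24 s=0: L1-HIT | VC [5, 29, 16]
  [13] addr=0x26 blk=9 s=1: MISS | VC [29, 16, 13]
  [14] addr=0x37 blk=13 s=1: VC-HIT | VC [29, 16, 9]

MISSES = 7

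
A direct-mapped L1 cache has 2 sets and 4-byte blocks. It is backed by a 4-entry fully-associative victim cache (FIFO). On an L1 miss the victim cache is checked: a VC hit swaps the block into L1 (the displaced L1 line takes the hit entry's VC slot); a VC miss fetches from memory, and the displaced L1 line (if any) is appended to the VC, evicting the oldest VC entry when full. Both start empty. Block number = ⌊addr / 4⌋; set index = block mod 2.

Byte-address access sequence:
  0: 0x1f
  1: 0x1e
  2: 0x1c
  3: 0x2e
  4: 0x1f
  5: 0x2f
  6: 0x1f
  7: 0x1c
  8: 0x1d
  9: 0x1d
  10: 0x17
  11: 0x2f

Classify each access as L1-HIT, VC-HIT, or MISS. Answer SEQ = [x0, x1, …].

0: 0x1f (blk 7, set 1) → MISS  vc=[]
1: 0x1e (blk 7, set 1) → L1-HIT  vc=[]
2: 0x1c (blk 7, set 1) → L1-HIT  vc=[]
3: 0x2e (blk 11, set 1) → MISS  vc=[7]
4: 0x1f (blk 7, set 1) → VC-HIT  vc=[11]
5: 0x2f (blk 11, set 1) → VC-HIT  vc=[7]
6: 0x1f (blk 7, set 1) → VC-HIT  vc=[11]
7: 0x1c (blk 7, set 1) → L1-HIT  vc=[11]
8: 0x1d (blk 7, set 1) → L1-HIT  vc=[11]
9: 0x1d (blk 7, set 1) → L1-HIT  vc=[11]
10: 0x17 (blk 5, set 1) → MISS  vc=[11, 7]
11: 0x2f (blk 11, set 1) → VC-HIT  vc=[5, 7]

SEQ = [MISS, L1-HIT, L1-HIT, MISS, VC-HIT, VC-HIT, VC-HIT, L1-HIT, L1-HIT, L1-HIT, MISS, VC-HIT]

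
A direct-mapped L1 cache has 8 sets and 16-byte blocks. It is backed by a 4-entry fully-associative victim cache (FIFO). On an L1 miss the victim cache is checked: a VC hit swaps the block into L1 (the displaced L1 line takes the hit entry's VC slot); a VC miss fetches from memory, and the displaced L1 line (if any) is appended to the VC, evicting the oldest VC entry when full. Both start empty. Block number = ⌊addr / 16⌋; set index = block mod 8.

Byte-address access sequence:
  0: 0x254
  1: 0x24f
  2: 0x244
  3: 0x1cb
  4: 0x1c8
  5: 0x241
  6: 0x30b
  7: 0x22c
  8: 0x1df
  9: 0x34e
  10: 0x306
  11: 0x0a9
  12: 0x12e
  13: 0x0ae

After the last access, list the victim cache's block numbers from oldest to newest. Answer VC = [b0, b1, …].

VC = [37, 36, 34, 18]

0: 0x254 (blk 37, set 5) → MISS  vc=[]
1: 0x24f (blk 36, set 4) → MISS  vc=[]
2: 0x244 (blk 36, set 4) → L1-HIT  vc=[]
3: 0x1cb (blk 28, set 4) → MISS  vc=[36]
4: 0x1c8 (blk 28, set 4) → L1-HIT  vc=[36]
5: 0x241 (blk 36, set 4) → VC-HIT  vc=[28]
6: 0x30b (blk 48, set 0) → MISS  vc=[28]
7: 0x22c (blk 34, set 2) → MISS  vc=[28]
8: 0x1df (blk 29, set 5) → MISS  vc=[28, 37]
9: 0x34e (blk 52, set 4) → MISS  vc=[28, 37, 36]
10: 0x306 (blk 48, set 0) → L1-HIT  vc=[28, 37, 36]
11: 0xa9 (blk 10, set 2) → MISS  vc=[28, 37, 36, 34]
12: 0x12e (blk 18, set 2) → MISS  vc=[37, 36, 34, 10]
13: 0xae (blk 10, set 2) → VC-HIT  vc=[37, 36, 34, 18]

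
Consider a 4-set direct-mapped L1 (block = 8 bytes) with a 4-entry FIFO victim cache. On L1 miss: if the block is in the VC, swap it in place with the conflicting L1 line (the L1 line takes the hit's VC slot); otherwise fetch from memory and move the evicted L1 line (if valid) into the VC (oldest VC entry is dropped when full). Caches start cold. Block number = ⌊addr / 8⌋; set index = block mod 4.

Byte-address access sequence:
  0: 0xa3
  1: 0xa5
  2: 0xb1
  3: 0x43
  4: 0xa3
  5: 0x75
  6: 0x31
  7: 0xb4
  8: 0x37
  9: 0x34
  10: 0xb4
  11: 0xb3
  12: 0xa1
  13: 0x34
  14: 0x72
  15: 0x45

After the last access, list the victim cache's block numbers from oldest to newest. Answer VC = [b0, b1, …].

  [0] addr=0xa3 blk=20 s=0: MISS | VC []
  [1] addr=0xa5 blk=20 s=0: L1-HIT | VC []
  [2] addr=0xb1 blk=22 s=2: MISS | VC []
  [3] addr=0x43 blk=8 s=0: MISS | VC [20]
  [4] addr=0xa3 blk=20 s=0: VC-HIT | VC [8]
  [5] addr=0x75 blk=14 s=2: MISS | VC [8, 22]
  [6] addr=0x31 blk=6 s=2: MISS | VC [8, 22, 14]
  [7] addr=0xb4 blk=22 s=2: VC-HIT | VC [8, 6, 14]
  [8] addr=0x37 blk=6 s=2: VC-HIT | VC [8, 22, 14]
  [9] addr=0x34 blk=6 s=2: L1-HIT | VC [8, 22, 14]
  [10] addr=0xb4 blk=22 s=2: VC-HIT | VC [8, 6, 14]
  [11] addr=0xb3 blk=22 s=2: L1-HIT | VC [8, 6, 14]
  [12] addr=0xa1 blk=20 s=0: L1-HIT | VC [8, 6, 14]
  [13] addr=0x34 blk=6 s=2: VC-HIT | VC [8, 22, 14]
  [14] addr=0x72 blk=14 s=2: VC-HIT | VC [8, 22, 6]
  [15] addr=0x45 blk=8 s=0: VC-HIT | VC [20, 22, 6]

VC = [20, 22, 6]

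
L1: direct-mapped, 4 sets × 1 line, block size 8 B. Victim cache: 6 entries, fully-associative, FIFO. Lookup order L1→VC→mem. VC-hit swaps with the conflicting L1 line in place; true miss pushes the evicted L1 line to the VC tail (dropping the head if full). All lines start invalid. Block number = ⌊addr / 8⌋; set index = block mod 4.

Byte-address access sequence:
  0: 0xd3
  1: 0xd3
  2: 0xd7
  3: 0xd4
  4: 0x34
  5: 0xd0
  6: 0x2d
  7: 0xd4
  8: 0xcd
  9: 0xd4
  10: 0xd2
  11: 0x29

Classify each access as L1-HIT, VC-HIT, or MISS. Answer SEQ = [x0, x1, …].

#0 0xd3→b26/s2 MISS; vc=[]
#1 0xd3→b26/s2 L1-HIT; vc=[]
#2 0xd7→b26/s2 L1-HIT; vc=[]
#3 0xd4→b26/s2 L1-HIT; vc=[]
#4 0x34→b6/s2 MISS; vc=[26]
#5 0xd0→b26/s2 VC-HIT; vc=[6]
#6 0x2d→b5/s1 MISS; vc=[6]
#7 0xd4→b26/s2 L1-HIT; vc=[6]
#8 0xcd→b25/s1 MISS; vc=[6,5]
#9 0xd4→b26/s2 L1-HIT; vc=[6,5]
#10 0xd2→b26/s2 L1-HIT; vc=[6,5]
#11 0x29→b5/s1 VC-HIT; vc=[6,25]

SEQ = [MISS, L1-HIT, L1-HIT, L1-HIT, MISS, VC-HIT, MISS, L1-HIT, MISS, L1-HIT, L1-HIT, VC-HIT]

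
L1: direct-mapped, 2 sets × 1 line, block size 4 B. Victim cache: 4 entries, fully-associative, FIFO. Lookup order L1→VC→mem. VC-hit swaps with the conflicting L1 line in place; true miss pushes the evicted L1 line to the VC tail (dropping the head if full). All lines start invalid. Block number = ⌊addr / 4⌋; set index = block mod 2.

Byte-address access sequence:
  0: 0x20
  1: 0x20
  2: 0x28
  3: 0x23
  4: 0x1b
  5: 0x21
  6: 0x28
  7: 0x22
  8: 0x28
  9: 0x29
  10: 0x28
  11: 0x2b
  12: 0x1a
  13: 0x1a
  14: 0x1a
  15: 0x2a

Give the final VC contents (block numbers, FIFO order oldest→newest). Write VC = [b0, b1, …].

0: 0x20 (blk 8, set 0) → MISS  vc=[]
1: 0x20 (blk 8, set 0) → L1-HIT  vc=[]
2: 0x28 (blk 10, set 0) → MISS  vc=[8]
3: 0x23 (blk 8, set 0) → VC-HIT  vc=[10]
4: 0x1b (blk 6, set 0) → MISS  vc=[10, 8]
5: 0x21 (blk 8, set 0) → VC-HIT  vc=[10, 6]
6: 0x28 (blk 10, set 0) → VC-HIT  vc=[8, 6]
7: 0x22 (blk 8, set 0) → VC-HIT  vc=[10, 6]
8: 0x28 (blk 10, set 0) → VC-HIT  vc=[8, 6]
9: 0x29 (blk 10, set 0) → L1-HIT  vc=[8, 6]
10: 0x28 (blk 10, set 0) → L1-HIT  vc=[8, 6]
11: 0x2b (blk 10, set 0) → L1-HIT  vc=[8, 6]
12: 0x1a (blk 6, set 0) → VC-HIT  vc=[8, 10]
13: 0x1a (blk 6, set 0) → L1-HIT  vc=[8, 10]
14: 0x1a (blk 6, set 0) → L1-HIT  vc=[8, 10]
15: 0x2a (blk 10, set 0) → VC-HIT  vc=[8, 6]

VC = [8, 6]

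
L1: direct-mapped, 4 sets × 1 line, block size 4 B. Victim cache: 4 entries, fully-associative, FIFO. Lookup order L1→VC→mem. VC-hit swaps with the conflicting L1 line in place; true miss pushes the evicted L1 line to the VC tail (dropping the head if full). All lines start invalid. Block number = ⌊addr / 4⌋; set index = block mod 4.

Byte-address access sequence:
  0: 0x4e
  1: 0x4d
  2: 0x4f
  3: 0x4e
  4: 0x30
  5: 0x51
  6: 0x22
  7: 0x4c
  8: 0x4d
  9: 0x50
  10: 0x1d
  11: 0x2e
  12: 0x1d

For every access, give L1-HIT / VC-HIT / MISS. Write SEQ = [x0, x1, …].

0: 0x4e (blk 19, set 3) → MISS  vc=[]
1: 0x4d (blk 19, set 3) → L1-HIT  vc=[]
2: 0x4f (blk 19, set 3) → L1-HIT  vc=[]
3: 0x4e (blk 19, set 3) → L1-HIT  vc=[]
4: 0x30 (blk 12, set 0) → MISS  vc=[]
5: 0x51 (blk 20, set 0) → MISS  vc=[12]
6: 0x22 (blk 8, set 0) → MISS  vc=[12, 20]
7: 0x4c (blk 19, set 3) → L1-HIT  vc=[12, 20]
8: 0x4d (blk 19, set 3) → L1-HIT  vc=[12, 20]
9: 0x50 (blk 20, set 0) → VC-HIT  vc=[12, 8]
10: 0x1d (blk 7, set 3) → MISS  vc=[12, 8, 19]
11: 0x2e (blk 11, set 3) → MISS  vc=[12, 8, 19, 7]
12: 0x1d (blk 7, set 3) → VC-HIT  vc=[12, 8, 19, 11]

SEQ = [MISS, L1-HIT, L1-HIT, L1-HIT, MISS, MISS, MISS, L1-HIT, L1-HIT, VC-HIT, MISS, MISS, VC-HIT]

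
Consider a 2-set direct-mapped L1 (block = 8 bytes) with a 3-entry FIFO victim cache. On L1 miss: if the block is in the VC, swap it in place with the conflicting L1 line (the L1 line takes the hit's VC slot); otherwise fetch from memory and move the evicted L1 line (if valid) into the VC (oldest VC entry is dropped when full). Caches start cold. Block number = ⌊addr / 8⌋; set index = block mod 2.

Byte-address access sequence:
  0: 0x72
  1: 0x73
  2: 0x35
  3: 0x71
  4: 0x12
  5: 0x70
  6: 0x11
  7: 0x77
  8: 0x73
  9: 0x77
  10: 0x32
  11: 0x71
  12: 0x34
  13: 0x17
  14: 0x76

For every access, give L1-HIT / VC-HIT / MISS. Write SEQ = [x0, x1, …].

  [0] addr=0x72 blk=14 s=0: MISS | VC []
  [1] addr=0x73 blk=14 s=0: L1-HIT | VC []
  [2] addr=0x35 blk=6 s=0: MISS | VC [14]
  [3] addr=0x71 blk=14 s=0: VC-HIT | VC [6]
  [4] addr=0x12 blk=2 s=0: MISS | VC [6, 14]
  [5] addr=0x70 blk=14 s=0: VC-HIT | VC [6, 2]
  [6] addr=0x11 blk=2 s=0: VC-HIT | VC [6, 14]
  [7] addr=0x77 blk=14 s=0: VC-HIT | VC [6, 2]
  [8] addr=0x73 blk=14 s=0: L1-HIT | VC [6, 2]
  [9] addr=0x77 blk=14 s=0: L1-HIT | VC [6, 2]
  [10] addr=0x32 blk=6 s=0: VC-HIT | VC [14, 2]
  [11] addr=0x71 blk=14 s=0: VC-HIT | VC [6, 2]
  [12] addr=0x34 blk=6 s=0: VC-HIT | VC [14, 2]
  [13] addr=0x17 blk=2 s=0: VC-HIT | VC [14, 6]
  [14] addr=0x76 blk=14 s=0: VC-HIT | VC [2, 6]

SEQ = [MISS, L1-HIT, MISS, VC-HIT, MISS, VC-HIT, VC-HIT, VC-HIT, L1-HIT, L1-HIT, VC-HIT, VC-HIT, VC-HIT, VC-HIT, VC-HIT]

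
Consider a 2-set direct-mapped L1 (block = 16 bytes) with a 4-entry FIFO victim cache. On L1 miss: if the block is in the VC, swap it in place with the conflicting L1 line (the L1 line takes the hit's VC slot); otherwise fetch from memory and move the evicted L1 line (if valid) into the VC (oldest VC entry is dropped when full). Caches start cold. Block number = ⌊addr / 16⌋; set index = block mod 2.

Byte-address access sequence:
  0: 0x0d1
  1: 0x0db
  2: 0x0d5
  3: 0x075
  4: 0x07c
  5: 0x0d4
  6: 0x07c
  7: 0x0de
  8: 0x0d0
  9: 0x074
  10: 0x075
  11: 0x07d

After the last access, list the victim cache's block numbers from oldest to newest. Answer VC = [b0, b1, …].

VC = [13]

#0 0xd1→b13/s1 MISS; vc=[]
#1 0xdb→b13/s1 L1-HIT; vc=[]
#2 0xd5→b13/s1 L1-HIT; vc=[]
#3 0x75→b7/s1 MISS; vc=[13]
#4 0x7c→b7/s1 L1-HIT; vc=[13]
#5 0xd4→b13/s1 VC-HIT; vc=[7]
#6 0x7c→b7/s1 VC-HIT; vc=[13]
#7 0xde→b13/s1 VC-HIT; vc=[7]
#8 0xd0→b13/s1 L1-HIT; vc=[7]
#9 0x74→b7/s1 VC-HIT; vc=[13]
#10 0x75→b7/s1 L1-HIT; vc=[13]
#11 0x7d→b7/s1 L1-HIT; vc=[13]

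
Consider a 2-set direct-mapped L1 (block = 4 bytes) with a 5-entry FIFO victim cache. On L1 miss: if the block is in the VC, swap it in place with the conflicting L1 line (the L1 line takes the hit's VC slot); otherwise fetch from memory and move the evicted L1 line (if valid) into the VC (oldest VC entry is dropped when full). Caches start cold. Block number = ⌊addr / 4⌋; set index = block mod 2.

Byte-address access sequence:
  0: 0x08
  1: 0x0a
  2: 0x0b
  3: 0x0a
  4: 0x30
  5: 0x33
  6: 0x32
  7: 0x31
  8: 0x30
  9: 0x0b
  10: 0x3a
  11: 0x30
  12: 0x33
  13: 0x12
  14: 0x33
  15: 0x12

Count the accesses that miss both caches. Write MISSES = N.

MISSES = 4

#0 0x8→b2/s0 MISS; vc=[]
#1 0xa→b2/s0 L1-HIT; vc=[]
#2 0xb→b2/s0 L1-HIT; vc=[]
#3 0xa→b2/s0 L1-HIT; vc=[]
#4 0x30→b12/s0 MISS; vc=[2]
#5 0x33→b12/s0 L1-HIT; vc=[2]
#6 0x32→b12/s0 L1-HIT; vc=[2]
#7 0x31→b12/s0 L1-HIT; vc=[2]
#8 0x30→b12/s0 L1-HIT; vc=[2]
#9 0xb→b2/s0 VC-HIT; vc=[12]
#10 0x3a→b14/s0 MISS; vc=[12,2]
#11 0x30→b12/s0 VC-HIT; vc=[14,2]
#12 0x33→b12/s0 L1-HIT; vc=[14,2]
#13 0x12→b4/s0 MISS; vc=[14,2,12]
#14 0x33→b12/s0 VC-HIT; vc=[14,2,4]
#15 0x12→b4/s0 VC-HIT; vc=[14,2,12]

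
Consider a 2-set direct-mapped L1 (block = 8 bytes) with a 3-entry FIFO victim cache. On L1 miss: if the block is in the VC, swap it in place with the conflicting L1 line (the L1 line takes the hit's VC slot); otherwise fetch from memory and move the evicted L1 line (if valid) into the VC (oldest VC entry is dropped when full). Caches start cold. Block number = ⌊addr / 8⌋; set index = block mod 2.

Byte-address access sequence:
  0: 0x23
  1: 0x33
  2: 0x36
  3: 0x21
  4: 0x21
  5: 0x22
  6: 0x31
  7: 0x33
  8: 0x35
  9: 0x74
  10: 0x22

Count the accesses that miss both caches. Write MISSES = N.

MISSES = 3

0: 0x23 (blk 4, set 0) → MISS  vc=[]
1: 0x33 (blk 6, set 0) → MISS  vc=[4]
2: 0x36 (blk 6, set 0) → L1-HIT  vc=[4]
3: 0x21 (blk 4, set 0) → VC-HIT  vc=[6]
4: 0x21 (blk 4, set 0) → L1-HIT  vc=[6]
5: 0x22 (blk 4, set 0) → L1-HIT  vc=[6]
6: 0x31 (blk 6, set 0) → VC-HIT  vc=[4]
7: 0x33 (blk 6, set 0) → L1-HIT  vc=[4]
8: 0x35 (blk 6, set 0) → L1-HIT  vc=[4]
9: 0x74 (blk 14, set 0) → MISS  vc=[4, 6]
10: 0x22 (blk 4, set 0) → VC-HIT  vc=[14, 6]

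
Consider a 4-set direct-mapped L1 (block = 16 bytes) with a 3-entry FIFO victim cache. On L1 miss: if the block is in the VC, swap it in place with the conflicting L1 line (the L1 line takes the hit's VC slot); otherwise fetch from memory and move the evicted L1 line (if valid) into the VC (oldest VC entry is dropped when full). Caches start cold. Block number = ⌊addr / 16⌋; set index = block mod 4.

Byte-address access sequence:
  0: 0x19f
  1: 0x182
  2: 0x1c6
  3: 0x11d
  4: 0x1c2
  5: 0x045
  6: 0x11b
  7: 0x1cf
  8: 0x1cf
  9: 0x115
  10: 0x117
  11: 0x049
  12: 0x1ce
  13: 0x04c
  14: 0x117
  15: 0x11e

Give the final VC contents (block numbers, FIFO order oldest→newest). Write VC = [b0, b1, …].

0: 0x19f (blk 25, set 1) → MISS  vc=[]
1: 0x182 (blk 24, set 0) → MISS  vc=[]
2: 0x1c6 (blk 28, set 0) → MISS  vc=[24]
3: 0x11d (blk 17, set 1) → MISS  vc=[24, 25]
4: 0x1c2 (blk 28, set 0) → L1-HIT  vc=[24, 25]
5: 0x45 (blk 4, set 0) → MISS  vc=[24, 25, 28]
6: 0x11b (blk 17, set 1) → L1-HIT  vc=[24, 25, 28]
7: 0x1cf (blk 28, set 0) → VC-HIT  vc=[24, 25, 4]
8: 0x1cf (blk 28, set 0) → L1-HIT  vc=[24, 25, 4]
9: 0x115 (blk 17, set 1) → L1-HIT  vc=[24, 25, 4]
10: 0x117 (blk 17, set 1) → L1-HIT  vc=[24, 25, 4]
11: 0x49 (blk 4, set 0) → VC-HIT  vc=[24, 25, 28]
12: 0x1ce (blk 28, set 0) → VC-HIT  vc=[24, 25, 4]
13: 0x4c (blk 4, set 0) → VC-HIT  vc=[24, 25, 28]
14: 0x117 (blk 17, set 1) → L1-HIT  vc=[24, 25, 28]
15: 0x11e (blk 17, set 1) → L1-HIT  vc=[24, 25, 28]

VC = [24, 25, 28]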